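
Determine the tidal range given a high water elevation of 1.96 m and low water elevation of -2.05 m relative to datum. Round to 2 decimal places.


Tidal range = High water - Low water
Tidal range = 1.96 - (-2.05)
Tidal range = 4.01 m

4.01


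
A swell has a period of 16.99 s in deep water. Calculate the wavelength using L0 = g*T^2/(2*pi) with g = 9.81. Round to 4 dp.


L0 = g * T^2 / (2 * pi)
L0 = 9.81 * 16.99^2 / (2 * pi)
L0 = 9.81 * 288.6601 / 6.28319
L0 = 2831.7556 / 6.28319
L0 = 450.6879 m

450.6879


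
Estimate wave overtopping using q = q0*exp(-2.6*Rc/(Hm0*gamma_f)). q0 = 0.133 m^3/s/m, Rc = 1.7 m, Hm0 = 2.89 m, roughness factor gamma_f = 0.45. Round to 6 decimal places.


q = q0 * exp(-2.6 * Rc / (Hm0 * gamma_f))
Exponent = -2.6 * 1.7 / (2.89 * 0.45)
= -2.6 * 1.7 / 1.3005
= -3.398693
exp(-3.398693) = 0.033417
q = 0.133 * 0.033417
q = 0.004444 m^3/s/m

0.004444


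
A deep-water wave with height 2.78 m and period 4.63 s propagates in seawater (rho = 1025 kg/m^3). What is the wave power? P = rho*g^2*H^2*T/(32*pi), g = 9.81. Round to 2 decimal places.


P = rho * g^2 * H^2 * T / (32 * pi)
P = 1025 * 9.81^2 * 2.78^2 * 4.63 / (32 * pi)
P = 1025 * 96.2361 * 7.7284 * 4.63 / 100.53096
P = 35110.14 W/m

35110.14


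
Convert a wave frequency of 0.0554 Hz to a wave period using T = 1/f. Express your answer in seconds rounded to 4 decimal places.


T = 1 / f
T = 1 / 0.0554
T = 18.0505 s

18.0505


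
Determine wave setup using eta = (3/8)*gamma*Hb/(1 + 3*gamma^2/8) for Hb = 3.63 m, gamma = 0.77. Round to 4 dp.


eta = (3/8) * gamma * Hb / (1 + 3*gamma^2/8)
Numerator = (3/8) * 0.77 * 3.63 = 1.048162
Denominator = 1 + 3*0.77^2/8 = 1 + 0.222338 = 1.222338
eta = 1.048162 / 1.222338
eta = 0.8575 m

0.8575


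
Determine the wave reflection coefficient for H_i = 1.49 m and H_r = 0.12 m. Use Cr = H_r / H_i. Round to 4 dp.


Cr = H_r / H_i
Cr = 0.12 / 1.49
Cr = 0.0805

0.0805


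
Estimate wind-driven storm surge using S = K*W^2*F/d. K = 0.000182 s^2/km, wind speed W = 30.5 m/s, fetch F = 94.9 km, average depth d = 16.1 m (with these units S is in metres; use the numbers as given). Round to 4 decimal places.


S = K * W^2 * F / d
W^2 = 30.5^2 = 930.25
S = 0.000182 * 930.25 * 94.9 / 16.1
Numerator = 0.000182 * 930.25 * 94.9 = 16.067092
S = 16.067092 / 16.1 = 0.9980 m

0.9980


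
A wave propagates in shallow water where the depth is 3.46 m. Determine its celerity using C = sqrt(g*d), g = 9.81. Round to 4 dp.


Using the shallow-water approximation:
C = sqrt(g * d) = sqrt(9.81 * 3.46)
C = sqrt(33.9426)
C = 5.8260 m/s

5.8260


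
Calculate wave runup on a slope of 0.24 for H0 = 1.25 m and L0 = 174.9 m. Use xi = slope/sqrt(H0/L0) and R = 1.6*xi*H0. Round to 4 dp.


xi = slope / sqrt(H0/L0)
H0/L0 = 1.25/174.9 = 0.007147
sqrt(0.007147) = 0.084540
xi = 0.24 / 0.084540 = 2.838907
R = 1.6 * xi * H0 = 1.6 * 2.838907 * 1.25
R = 5.6778 m

5.6778


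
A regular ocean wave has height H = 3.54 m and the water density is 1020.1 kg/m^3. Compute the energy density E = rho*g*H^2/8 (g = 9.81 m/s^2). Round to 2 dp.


E = (1/8) * rho * g * H^2
E = (1/8) * 1020.1 * 9.81 * 3.54^2
E = 0.125 * 1020.1 * 9.81 * 12.5316
E = 15675.75 J/m^2

15675.75


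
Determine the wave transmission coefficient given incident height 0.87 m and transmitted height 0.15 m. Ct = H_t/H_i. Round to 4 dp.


Ct = H_t / H_i
Ct = 0.15 / 0.87
Ct = 0.1724

0.1724


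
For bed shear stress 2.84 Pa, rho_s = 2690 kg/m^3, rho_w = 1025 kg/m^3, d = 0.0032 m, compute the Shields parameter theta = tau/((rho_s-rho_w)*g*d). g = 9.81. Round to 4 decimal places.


theta = tau / ((rho_s - rho_w) * g * d)
rho_s - rho_w = 2690 - 1025 = 1665
Denominator = 1665 * 9.81 * 0.0032 = 52.267680
theta = 2.84 / 52.267680
theta = 0.0543

0.0543


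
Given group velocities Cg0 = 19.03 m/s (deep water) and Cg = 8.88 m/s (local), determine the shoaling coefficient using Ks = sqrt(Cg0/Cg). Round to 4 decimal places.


Ks = sqrt(Cg0 / Cg)
Ks = sqrt(19.03 / 8.88)
Ks = sqrt(2.1430)
Ks = 1.4639

1.4639


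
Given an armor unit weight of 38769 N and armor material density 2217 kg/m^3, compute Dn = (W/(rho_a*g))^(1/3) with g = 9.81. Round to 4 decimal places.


V = W / (rho_a * g)
V = 38769 / (2217 * 9.81)
V = 38769 / 21748.77
V = 1.782584 m^3
Dn = V^(1/3) = 1.782584^(1/3)
Dn = 1.2125 m

1.2125


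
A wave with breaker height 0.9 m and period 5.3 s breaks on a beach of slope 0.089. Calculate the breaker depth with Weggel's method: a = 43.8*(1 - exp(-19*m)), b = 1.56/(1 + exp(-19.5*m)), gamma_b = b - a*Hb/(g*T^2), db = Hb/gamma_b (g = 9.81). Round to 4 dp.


a = 43.8 * (1 - exp(-19 * m))
exp(-19 * 0.089) = exp(-1.6910) = 0.184335
a = 43.8 * (1 - 0.184335) = 35.726123
b = 1.56 / (1 + exp(-19.5 * m))
exp(-19.5 * 0.089) = exp(-1.7355) = 0.176312
b = 1.56 / (1 + 0.176312) = 1.326179
Hb / (g * T^2) = 0.9 / (9.81 * 5.3^2) = 0.9 / 275.5629 = 0.00326604
gamma_b = b - a * Hb/(g*T^2) = 1.326179 - 35.726123 * 0.00326604 = 1.209496
db = Hb / gamma_b = 0.9 / 1.209496
db = 0.7441 m

0.7441


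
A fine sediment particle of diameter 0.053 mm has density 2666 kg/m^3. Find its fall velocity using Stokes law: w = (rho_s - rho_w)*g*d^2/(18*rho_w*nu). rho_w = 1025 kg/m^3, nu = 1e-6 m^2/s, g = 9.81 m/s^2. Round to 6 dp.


w = (rho_s - rho_w) * g * d^2 / (18 * rho_w * nu)
d = 0.053 mm = 0.000053 m
rho_s - rho_w = 2666 - 1025 = 1641
Numerator = 1641 * 9.81 * (0.000053)^2 = 0.000045219872
Denominator = 18 * 1025 * 1e-6 = 0.018450
w = 0.002451 m/s

0.002451


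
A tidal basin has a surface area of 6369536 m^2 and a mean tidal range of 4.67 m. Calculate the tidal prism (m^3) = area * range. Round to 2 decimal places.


Tidal prism = Area * Tidal range
P = 6369536 * 4.67
P = 29745733.12 m^3

29745733.12


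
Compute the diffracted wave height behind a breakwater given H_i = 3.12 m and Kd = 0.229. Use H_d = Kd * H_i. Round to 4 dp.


H_d = Kd * H_i
H_d = 0.229 * 3.12
H_d = 0.7145 m

0.7145


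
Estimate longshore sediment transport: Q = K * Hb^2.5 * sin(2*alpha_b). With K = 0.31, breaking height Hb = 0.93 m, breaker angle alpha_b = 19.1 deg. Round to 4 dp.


Q = K * Hb^2.5 * sin(2 * alpha_b)
Hb^2.5 = 0.93^2.5 = 0.834079
sin(2 * 19.1) = sin(38.2) = 0.618408
Q = 0.31 * 0.834079 * 0.618408
Q = 0.1599 m^3/s

0.1599


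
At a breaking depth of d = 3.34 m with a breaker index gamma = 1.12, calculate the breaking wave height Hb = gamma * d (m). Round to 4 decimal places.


Hb = gamma * d
Hb = 1.12 * 3.34
Hb = 3.7408 m

3.7408


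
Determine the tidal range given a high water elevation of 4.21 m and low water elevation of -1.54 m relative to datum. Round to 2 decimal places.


Tidal range = High water - Low water
Tidal range = 4.21 - (-1.54)
Tidal range = 5.75 m

5.75


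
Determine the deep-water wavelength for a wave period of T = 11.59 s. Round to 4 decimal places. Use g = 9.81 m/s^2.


L0 = g * T^2 / (2 * pi)
L0 = 9.81 * 11.59^2 / (2 * pi)
L0 = 9.81 * 134.3281 / 6.28319
L0 = 1317.7587 / 6.28319
L0 = 209.7278 m

209.7278


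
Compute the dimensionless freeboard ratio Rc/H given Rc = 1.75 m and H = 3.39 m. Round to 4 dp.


Relative freeboard = Rc / H
= 1.75 / 3.39
= 0.5162

0.5162


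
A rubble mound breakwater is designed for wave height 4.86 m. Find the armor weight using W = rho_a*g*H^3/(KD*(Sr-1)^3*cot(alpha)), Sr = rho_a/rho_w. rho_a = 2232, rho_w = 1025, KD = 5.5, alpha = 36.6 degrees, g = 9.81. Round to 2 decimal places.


Sr = rho_a / rho_w = 2232 / 1025 = 2.177561
(Sr - 1) = 1.177561
(Sr - 1)^3 = 1.632865
cot(36.6) = 1 / tan(36.6) = 1 / 0.742666 = 1.346501
Numerator = 2232 * 9.81 * 4.86^3 = 2513460.1581
Denominator = 5.5 * 1.632865 * 1.346501 = 12.092598
W = 2513460.1581 / 12.092598
W = 207851.12 N

207851.12


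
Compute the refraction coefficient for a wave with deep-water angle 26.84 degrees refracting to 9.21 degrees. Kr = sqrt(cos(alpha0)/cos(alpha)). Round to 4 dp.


Kr = sqrt(cos(alpha0) / cos(alpha))
cos(26.84) = 0.892271
cos(9.21) = 0.987108
Kr = sqrt(0.892271 / 0.987108)
Kr = sqrt(0.903924)
Kr = 0.9507

0.9507


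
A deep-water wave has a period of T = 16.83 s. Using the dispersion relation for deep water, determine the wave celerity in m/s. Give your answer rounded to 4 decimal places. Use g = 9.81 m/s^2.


We use the deep-water celerity formula:
C = g * T / (2 * pi)
C = 9.81 * 16.83 / (2 * 3.14159...)
C = 165.102300 / 6.283185
C = 26.2768 m/s

26.2768


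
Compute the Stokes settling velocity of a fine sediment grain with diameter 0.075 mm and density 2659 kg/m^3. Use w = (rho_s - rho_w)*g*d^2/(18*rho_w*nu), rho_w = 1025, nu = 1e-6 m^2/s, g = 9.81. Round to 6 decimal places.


w = (rho_s - rho_w) * g * d^2 / (18 * rho_w * nu)
d = 0.075 mm = 0.000075 m
rho_s - rho_w = 2659 - 1025 = 1634
Numerator = 1634 * 9.81 * (0.000075)^2 = 0.000090166162
Denominator = 18 * 1025 * 1e-6 = 0.018450
w = 0.004887 m/s

0.004887


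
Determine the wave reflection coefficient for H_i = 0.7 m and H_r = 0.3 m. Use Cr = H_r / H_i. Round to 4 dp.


Cr = H_r / H_i
Cr = 0.3 / 0.7
Cr = 0.4286

0.4286


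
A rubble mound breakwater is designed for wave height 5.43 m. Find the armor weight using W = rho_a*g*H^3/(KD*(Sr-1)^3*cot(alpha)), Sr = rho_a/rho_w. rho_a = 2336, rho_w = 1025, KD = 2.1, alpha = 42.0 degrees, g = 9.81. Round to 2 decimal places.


Sr = rho_a / rho_w = 2336 / 1025 = 2.279024
(Sr - 1) = 1.279024
(Sr - 1)^3 = 2.092360
cot(42.0) = 1 / tan(42.0) = 1 / 0.900404 = 1.110613
Numerator = 2336 * 9.81 * 5.43^3 = 3668946.1249
Denominator = 2.1 * 2.092360 * 1.110613 = 4.879983
W = 3668946.1249 / 4.879983
W = 751835.79 N

751835.79


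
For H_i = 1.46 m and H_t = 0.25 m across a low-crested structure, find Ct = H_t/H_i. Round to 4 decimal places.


Ct = H_t / H_i
Ct = 0.25 / 1.46
Ct = 0.1712

0.1712


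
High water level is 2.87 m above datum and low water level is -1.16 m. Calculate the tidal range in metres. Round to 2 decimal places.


Tidal range = High water - Low water
Tidal range = 2.87 - (-1.16)
Tidal range = 4.03 m

4.03


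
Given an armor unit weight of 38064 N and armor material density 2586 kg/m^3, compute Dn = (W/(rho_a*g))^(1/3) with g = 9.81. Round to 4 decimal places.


V = W / (rho_a * g)
V = 38064 / (2586 * 9.81)
V = 38064 / 25368.66
V = 1.500434 m^3
Dn = V^(1/3) = 1.500434^(1/3)
Dn = 1.1448 m

1.1448


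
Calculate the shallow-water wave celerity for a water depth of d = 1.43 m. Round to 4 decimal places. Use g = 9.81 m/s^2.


Using the shallow-water approximation:
C = sqrt(g * d) = sqrt(9.81 * 1.43)
C = sqrt(14.0283)
C = 3.7454 m/s

3.7454


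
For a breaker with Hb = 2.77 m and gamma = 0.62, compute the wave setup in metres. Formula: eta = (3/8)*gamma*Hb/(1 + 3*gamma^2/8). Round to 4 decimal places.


eta = (3/8) * gamma * Hb / (1 + 3*gamma^2/8)
Numerator = (3/8) * 0.62 * 2.77 = 0.644025
Denominator = 1 + 3*0.62^2/8 = 1 + 0.144150 = 1.144150
eta = 0.644025 / 1.144150
eta = 0.5629 m

0.5629


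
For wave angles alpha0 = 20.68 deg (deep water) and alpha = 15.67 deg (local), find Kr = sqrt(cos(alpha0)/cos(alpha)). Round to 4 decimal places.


Kr = sqrt(cos(alpha0) / cos(alpha))
cos(20.68) = 0.935567
cos(15.67) = 0.962833
Kr = sqrt(0.935567 / 0.962833)
Kr = sqrt(0.971682)
Kr = 0.9857

0.9857


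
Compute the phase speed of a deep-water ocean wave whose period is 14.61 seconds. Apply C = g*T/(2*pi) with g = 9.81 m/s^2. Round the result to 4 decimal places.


We use the deep-water celerity formula:
C = g * T / (2 * pi)
C = 9.81 * 14.61 / (2 * 3.14159...)
C = 143.324100 / 6.283185
C = 22.8107 m/s

22.8107


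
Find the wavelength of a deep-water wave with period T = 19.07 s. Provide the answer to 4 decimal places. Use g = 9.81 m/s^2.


L0 = g * T^2 / (2 * pi)
L0 = 9.81 * 19.07^2 / (2 * pi)
L0 = 9.81 * 363.6649 / 6.28319
L0 = 3567.5527 / 6.28319
L0 = 567.7936 m

567.7936


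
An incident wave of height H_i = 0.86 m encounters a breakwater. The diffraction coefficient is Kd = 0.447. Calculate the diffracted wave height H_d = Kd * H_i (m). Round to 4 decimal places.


H_d = Kd * H_i
H_d = 0.447 * 0.86
H_d = 0.3844 m

0.3844


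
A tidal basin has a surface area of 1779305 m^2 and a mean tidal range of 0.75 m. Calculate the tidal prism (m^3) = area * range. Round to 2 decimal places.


Tidal prism = Area * Tidal range
P = 1779305 * 0.75
P = 1334478.75 m^3

1334478.75


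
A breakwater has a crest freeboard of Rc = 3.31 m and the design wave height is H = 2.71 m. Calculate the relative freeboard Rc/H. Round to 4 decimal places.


Relative freeboard = Rc / H
= 3.31 / 2.71
= 1.2214

1.2214


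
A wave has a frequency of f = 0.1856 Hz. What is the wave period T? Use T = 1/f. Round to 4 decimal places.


T = 1 / f
T = 1 / 0.1856
T = 5.3879 s

5.3879


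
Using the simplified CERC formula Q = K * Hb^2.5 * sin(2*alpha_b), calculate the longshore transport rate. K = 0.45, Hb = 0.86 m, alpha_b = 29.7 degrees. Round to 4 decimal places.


Q = K * Hb^2.5 * sin(2 * alpha_b)
Hb^2.5 = 0.86^2.5 = 0.685877
sin(2 * 29.7) = sin(59.4) = 0.860742
Q = 0.45 * 0.685877 * 0.860742
Q = 0.2657 m^3/s

0.2657


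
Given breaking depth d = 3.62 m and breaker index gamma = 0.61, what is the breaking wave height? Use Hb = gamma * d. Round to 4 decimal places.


Hb = gamma * d
Hb = 0.61 * 3.62
Hb = 2.2082 m

2.2082


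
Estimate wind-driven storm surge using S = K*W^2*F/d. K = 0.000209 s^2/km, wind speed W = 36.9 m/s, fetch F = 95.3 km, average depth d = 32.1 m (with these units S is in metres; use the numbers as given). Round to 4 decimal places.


S = K * W^2 * F / d
W^2 = 36.9^2 = 1361.61
S = 0.000209 * 1361.61 * 95.3 / 32.1
Numerator = 0.000209 * 1361.61 * 95.3 = 27.120139
S = 27.120139 / 32.1 = 0.8449 m

0.8449


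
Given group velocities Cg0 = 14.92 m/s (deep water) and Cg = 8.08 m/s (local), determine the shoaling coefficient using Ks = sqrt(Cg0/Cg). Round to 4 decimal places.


Ks = sqrt(Cg0 / Cg)
Ks = sqrt(14.92 / 8.08)
Ks = sqrt(1.8465)
Ks = 1.3589

1.3589


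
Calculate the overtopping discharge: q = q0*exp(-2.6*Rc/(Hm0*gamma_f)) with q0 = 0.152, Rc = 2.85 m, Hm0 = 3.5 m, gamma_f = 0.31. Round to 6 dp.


q = q0 * exp(-2.6 * Rc / (Hm0 * gamma_f))
Exponent = -2.6 * 2.85 / (3.5 * 0.31)
= -2.6 * 2.85 / 1.0850
= -6.829493
exp(-6.829493) = 0.001081
q = 0.152 * 0.001081
q = 0.000164 m^3/s/m

0.000164


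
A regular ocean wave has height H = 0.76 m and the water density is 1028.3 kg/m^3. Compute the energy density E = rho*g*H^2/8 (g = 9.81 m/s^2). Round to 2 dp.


E = (1/8) * rho * g * H^2
E = (1/8) * 1028.3 * 9.81 * 0.76^2
E = 0.125 * 1028.3 * 9.81 * 0.5776
E = 728.33 J/m^2

728.33


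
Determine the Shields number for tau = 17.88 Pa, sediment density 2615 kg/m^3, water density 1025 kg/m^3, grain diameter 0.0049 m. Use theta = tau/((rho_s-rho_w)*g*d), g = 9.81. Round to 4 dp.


theta = tau / ((rho_s - rho_w) * g * d)
rho_s - rho_w = 2615 - 1025 = 1590
Denominator = 1590 * 9.81 * 0.0049 = 76.429710
theta = 17.88 / 76.429710
theta = 0.2339

0.2339


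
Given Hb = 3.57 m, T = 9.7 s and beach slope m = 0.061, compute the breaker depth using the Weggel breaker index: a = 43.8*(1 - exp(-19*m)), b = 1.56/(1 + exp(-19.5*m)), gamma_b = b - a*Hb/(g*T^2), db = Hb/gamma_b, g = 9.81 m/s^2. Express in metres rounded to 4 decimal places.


a = 43.8 * (1 - exp(-19 * m))
exp(-19 * 0.061) = exp(-1.1590) = 0.313800
a = 43.8 * (1 - 0.313800) = 30.055568
b = 1.56 / (1 + exp(-19.5 * m))
exp(-19.5 * 0.061) = exp(-1.1895) = 0.304373
b = 1.56 / (1 + 0.304373) = 1.195977
Hb / (g * T^2) = 3.57 / (9.81 * 9.7^2) = 3.57 / 923.0229 = 0.00386773
gamma_b = b - a * Hb/(g*T^2) = 1.195977 - 30.055568 * 0.00386773 = 1.079730
db = Hb / gamma_b = 3.57 / 1.079730
db = 3.3064 m

3.3064


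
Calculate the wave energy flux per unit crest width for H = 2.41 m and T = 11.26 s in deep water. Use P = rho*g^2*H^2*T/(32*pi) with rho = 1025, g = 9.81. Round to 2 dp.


P = rho * g^2 * H^2 * T / (32 * pi)
P = 1025 * 9.81^2 * 2.41^2 * 11.26 / (32 * pi)
P = 1025 * 96.2361 * 5.8081 * 11.26 / 100.53096
P = 64170.36 W/m

64170.36


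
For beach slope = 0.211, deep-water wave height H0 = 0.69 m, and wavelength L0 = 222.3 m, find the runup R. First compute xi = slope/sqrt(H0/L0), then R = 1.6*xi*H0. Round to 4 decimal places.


xi = slope / sqrt(H0/L0)
H0/L0 = 0.69/222.3 = 0.003104
sqrt(0.003104) = 0.055713
xi = 0.211 / 0.055713 = 3.787282
R = 1.6 * xi * H0 = 1.6 * 3.787282 * 0.69
R = 4.1812 m

4.1812


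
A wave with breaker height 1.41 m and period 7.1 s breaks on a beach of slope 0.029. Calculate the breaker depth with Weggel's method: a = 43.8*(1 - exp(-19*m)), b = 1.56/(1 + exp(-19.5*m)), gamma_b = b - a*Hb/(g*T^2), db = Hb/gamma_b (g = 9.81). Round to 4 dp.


a = 43.8 * (1 - exp(-19 * m))
exp(-19 * 0.029) = exp(-0.5510) = 0.576373
a = 43.8 * (1 - 0.576373) = 18.554856
b = 1.56 / (1 + exp(-19.5 * m))
exp(-19.5 * 0.029) = exp(-0.5655) = 0.568076
b = 1.56 / (1 + 0.568076) = 0.994850
Hb / (g * T^2) = 1.41 / (9.81 * 7.1^2) = 1.41 / 494.5221 = 0.00285124
gamma_b = b - a * Hb/(g*T^2) = 0.994850 - 18.554856 * 0.00285124 = 0.941945
db = Hb / gamma_b = 1.41 / 0.941945
db = 1.4969 m

1.4969


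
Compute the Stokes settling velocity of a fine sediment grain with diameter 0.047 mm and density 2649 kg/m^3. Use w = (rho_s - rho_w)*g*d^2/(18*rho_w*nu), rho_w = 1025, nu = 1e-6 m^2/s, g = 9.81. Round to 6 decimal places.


w = (rho_s - rho_w) * g * d^2 / (18 * rho_w * nu)
d = 0.047 mm = 0.000047 m
rho_s - rho_w = 2649 - 1025 = 1624
Numerator = 1624 * 9.81 * (0.000047)^2 = 0.000035192551
Denominator = 18 * 1025 * 1e-6 = 0.018450
w = 0.001907 m/s

0.001907


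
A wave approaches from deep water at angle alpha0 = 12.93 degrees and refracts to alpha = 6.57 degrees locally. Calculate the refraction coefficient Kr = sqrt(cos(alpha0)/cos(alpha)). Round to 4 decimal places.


Kr = sqrt(cos(alpha0) / cos(alpha))
cos(12.93) = 0.974644
cos(6.57) = 0.993433
Kr = sqrt(0.974644 / 0.993433)
Kr = sqrt(0.981087)
Kr = 0.9905

0.9905


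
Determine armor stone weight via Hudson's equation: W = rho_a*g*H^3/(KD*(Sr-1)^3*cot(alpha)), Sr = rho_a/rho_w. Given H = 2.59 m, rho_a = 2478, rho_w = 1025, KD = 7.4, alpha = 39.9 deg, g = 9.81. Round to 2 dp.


Sr = rho_a / rho_w = 2478 / 1025 = 2.417561
(Sr - 1) = 1.417561
(Sr - 1)^3 = 2.848559
cot(39.9) = 1 / tan(39.9) = 1 / 0.836130 = 1.195987
Numerator = 2478 * 9.81 * 2.59^3 = 422347.1828
Denominator = 7.4 * 2.848559 * 1.195987 = 25.210605
W = 422347.1828 / 25.210605
W = 16752.76 N

16752.76


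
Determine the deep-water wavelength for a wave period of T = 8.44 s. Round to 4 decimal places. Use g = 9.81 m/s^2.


L0 = g * T^2 / (2 * pi)
L0 = 9.81 * 8.44^2 / (2 * pi)
L0 = 9.81 * 71.2336 / 6.28319
L0 = 698.8016 / 6.28319
L0 = 111.2177 m

111.2177


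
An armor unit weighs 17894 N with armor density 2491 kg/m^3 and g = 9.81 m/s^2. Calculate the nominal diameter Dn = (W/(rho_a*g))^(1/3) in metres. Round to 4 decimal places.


V = W / (rho_a * g)
V = 17894 / (2491 * 9.81)
V = 17894 / 24436.71
V = 0.732259 m^3
Dn = V^(1/3) = 0.732259^(1/3)
Dn = 0.9013 m

0.9013


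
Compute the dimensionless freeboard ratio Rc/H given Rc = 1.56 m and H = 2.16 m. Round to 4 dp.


Relative freeboard = Rc / H
= 1.56 / 2.16
= 0.7222

0.7222


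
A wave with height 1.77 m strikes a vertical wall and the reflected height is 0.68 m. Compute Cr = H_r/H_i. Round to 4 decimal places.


Cr = H_r / H_i
Cr = 0.68 / 1.77
Cr = 0.3842

0.3842


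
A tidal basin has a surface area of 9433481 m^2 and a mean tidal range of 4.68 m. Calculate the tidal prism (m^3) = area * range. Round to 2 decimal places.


Tidal prism = Area * Tidal range
P = 9433481 * 4.68
P = 44148691.08 m^3

44148691.08


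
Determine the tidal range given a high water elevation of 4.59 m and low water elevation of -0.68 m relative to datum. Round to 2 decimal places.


Tidal range = High water - Low water
Tidal range = 4.59 - (-0.68)
Tidal range = 5.27 m

5.27


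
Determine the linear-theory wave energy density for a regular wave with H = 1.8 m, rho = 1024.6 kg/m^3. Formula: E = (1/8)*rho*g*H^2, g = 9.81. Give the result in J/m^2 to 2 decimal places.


E = (1/8) * rho * g * H^2
E = (1/8) * 1024.6 * 9.81 * 1.8^2
E = 0.125 * 1024.6 * 9.81 * 3.2400
E = 4070.79 J/m^2

4070.79


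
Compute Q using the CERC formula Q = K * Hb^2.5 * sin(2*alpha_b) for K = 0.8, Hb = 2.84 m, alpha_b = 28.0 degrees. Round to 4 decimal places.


Q = K * Hb^2.5 * sin(2 * alpha_b)
Hb^2.5 = 2.84^2.5 = 13.592391
sin(2 * 28.0) = sin(56.0) = 0.829038
Q = 0.8 * 13.592391 * 0.829038
Q = 9.0149 m^3/s

9.0149


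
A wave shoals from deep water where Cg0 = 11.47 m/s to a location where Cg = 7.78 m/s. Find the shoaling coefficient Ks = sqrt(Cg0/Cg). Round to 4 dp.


Ks = sqrt(Cg0 / Cg)
Ks = sqrt(11.47 / 7.78)
Ks = sqrt(1.4743)
Ks = 1.2142

1.2142


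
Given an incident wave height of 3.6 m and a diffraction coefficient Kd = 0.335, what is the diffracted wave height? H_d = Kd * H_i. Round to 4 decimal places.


H_d = Kd * H_i
H_d = 0.335 * 3.6
H_d = 1.2060 m

1.2060


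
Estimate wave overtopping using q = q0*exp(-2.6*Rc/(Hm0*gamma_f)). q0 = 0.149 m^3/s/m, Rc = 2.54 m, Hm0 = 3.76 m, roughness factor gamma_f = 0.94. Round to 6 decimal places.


q = q0 * exp(-2.6 * Rc / (Hm0 * gamma_f))
Exponent = -2.6 * 2.54 / (3.76 * 0.94)
= -2.6 * 2.54 / 3.5344
= -1.868493
exp(-1.868493) = 0.154356
q = 0.149 * 0.154356
q = 0.022999 m^3/s/m

0.022999


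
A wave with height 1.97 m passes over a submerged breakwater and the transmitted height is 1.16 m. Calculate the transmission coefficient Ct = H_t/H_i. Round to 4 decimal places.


Ct = H_t / H_i
Ct = 1.16 / 1.97
Ct = 0.5888

0.5888


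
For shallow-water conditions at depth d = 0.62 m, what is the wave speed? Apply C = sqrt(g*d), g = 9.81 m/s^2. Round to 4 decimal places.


Using the shallow-water approximation:
C = sqrt(g * d) = sqrt(9.81 * 0.62)
C = sqrt(6.0822)
C = 2.4662 m/s

2.4662


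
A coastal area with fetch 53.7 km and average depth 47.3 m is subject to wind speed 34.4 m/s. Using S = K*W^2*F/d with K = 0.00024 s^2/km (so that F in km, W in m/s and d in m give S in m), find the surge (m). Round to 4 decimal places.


S = K * W^2 * F / d
W^2 = 34.4^2 = 1183.36
S = 0.00024 * 1183.36 * 53.7 / 47.3
Numerator = 0.00024 * 1183.36 * 53.7 = 15.251144
S = 15.251144 / 47.3 = 0.3224 m

0.3224


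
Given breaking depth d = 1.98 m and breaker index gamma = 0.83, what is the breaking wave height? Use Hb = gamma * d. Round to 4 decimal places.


Hb = gamma * d
Hb = 0.83 * 1.98
Hb = 1.6434 m

1.6434


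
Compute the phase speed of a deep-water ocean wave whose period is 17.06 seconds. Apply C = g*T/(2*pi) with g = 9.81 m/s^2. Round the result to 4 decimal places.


We use the deep-water celerity formula:
C = g * T / (2 * pi)
C = 9.81 * 17.06 / (2 * 3.14159...)
C = 167.358600 / 6.283185
C = 26.6359 m/s

26.6359


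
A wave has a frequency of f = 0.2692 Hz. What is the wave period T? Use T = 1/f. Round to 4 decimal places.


T = 1 / f
T = 1 / 0.2692
T = 3.7147 s

3.7147


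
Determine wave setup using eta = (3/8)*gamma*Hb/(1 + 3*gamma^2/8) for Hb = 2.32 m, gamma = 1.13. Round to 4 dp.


eta = (3/8) * gamma * Hb / (1 + 3*gamma^2/8)
Numerator = (3/8) * 1.13 * 2.32 = 0.983100
Denominator = 1 + 3*1.13^2/8 = 1 + 0.478838 = 1.478838
eta = 0.983100 / 1.478838
eta = 0.6648 m

0.6648


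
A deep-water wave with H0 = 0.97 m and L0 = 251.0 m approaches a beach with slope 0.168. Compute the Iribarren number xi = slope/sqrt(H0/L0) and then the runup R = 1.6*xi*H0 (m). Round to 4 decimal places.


xi = slope / sqrt(H0/L0)
H0/L0 = 0.97/251.0 = 0.003865
sqrt(0.003865) = 0.062165
xi = 0.168 / 0.062165 = 2.702466
R = 1.6 * xi * H0 = 1.6 * 2.702466 * 0.97
R = 4.1942 m

4.1942


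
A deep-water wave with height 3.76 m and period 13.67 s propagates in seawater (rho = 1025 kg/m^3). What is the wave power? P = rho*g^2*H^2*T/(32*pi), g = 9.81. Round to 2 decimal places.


P = rho * g^2 * H^2 * T / (32 * pi)
P = 1025 * 9.81^2 * 3.76^2 * 13.67 / (32 * pi)
P = 1025 * 96.2361 * 14.1376 * 13.67 / 100.53096
P = 189629.65 W/m

189629.65


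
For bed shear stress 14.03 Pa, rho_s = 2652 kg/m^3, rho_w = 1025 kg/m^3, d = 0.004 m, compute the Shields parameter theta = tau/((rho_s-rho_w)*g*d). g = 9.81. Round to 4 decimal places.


theta = tau / ((rho_s - rho_w) * g * d)
rho_s - rho_w = 2652 - 1025 = 1627
Denominator = 1627 * 9.81 * 0.004 = 63.843480
theta = 14.03 / 63.843480
theta = 0.2198

0.2198


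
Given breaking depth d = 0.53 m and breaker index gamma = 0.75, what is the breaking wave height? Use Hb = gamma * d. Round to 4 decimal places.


Hb = gamma * d
Hb = 0.75 * 0.53
Hb = 0.3975 m

0.3975


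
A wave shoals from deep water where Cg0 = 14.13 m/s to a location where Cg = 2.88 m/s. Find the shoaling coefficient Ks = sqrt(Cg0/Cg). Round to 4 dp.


Ks = sqrt(Cg0 / Cg)
Ks = sqrt(14.13 / 2.88)
Ks = sqrt(4.9063)
Ks = 2.2150

2.2150


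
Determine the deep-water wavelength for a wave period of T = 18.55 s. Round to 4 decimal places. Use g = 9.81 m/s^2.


L0 = g * T^2 / (2 * pi)
L0 = 9.81 * 18.55^2 / (2 * pi)
L0 = 9.81 * 344.1025 / 6.28319
L0 = 3375.6455 / 6.28319
L0 = 537.2507 m

537.2507


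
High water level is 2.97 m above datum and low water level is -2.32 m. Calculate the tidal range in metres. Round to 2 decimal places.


Tidal range = High water - Low water
Tidal range = 2.97 - (-2.32)
Tidal range = 5.29 m

5.29


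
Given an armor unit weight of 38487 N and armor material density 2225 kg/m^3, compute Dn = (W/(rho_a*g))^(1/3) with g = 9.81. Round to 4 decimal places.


V = W / (rho_a * g)
V = 38487 / (2225 * 9.81)
V = 38487 / 21827.25
V = 1.763255 m^3
Dn = V^(1/3) = 1.763255^(1/3)
Dn = 1.2081 m

1.2081


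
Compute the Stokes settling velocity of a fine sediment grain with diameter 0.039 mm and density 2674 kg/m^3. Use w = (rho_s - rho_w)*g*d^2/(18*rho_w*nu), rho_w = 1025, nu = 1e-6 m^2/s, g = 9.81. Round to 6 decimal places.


w = (rho_s - rho_w) * g * d^2 / (18 * rho_w * nu)
d = 0.039 mm = 0.000039 m
rho_s - rho_w = 2674 - 1025 = 1649
Numerator = 1649 * 9.81 * (0.000039)^2 = 0.000024604745
Denominator = 18 * 1025 * 1e-6 = 0.018450
w = 0.001334 m/s

0.001334


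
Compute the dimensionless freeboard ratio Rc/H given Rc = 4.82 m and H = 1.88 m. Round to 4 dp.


Relative freeboard = Rc / H
= 4.82 / 1.88
= 2.5638

2.5638


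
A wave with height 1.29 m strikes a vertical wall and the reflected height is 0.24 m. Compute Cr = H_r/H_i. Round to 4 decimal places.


Cr = H_r / H_i
Cr = 0.24 / 1.29
Cr = 0.1860

0.1860


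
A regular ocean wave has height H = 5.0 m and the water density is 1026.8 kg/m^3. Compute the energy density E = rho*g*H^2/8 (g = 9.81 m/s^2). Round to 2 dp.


E = (1/8) * rho * g * H^2
E = (1/8) * 1026.8 * 9.81 * 5.0^2
E = 0.125 * 1026.8 * 9.81 * 25.0000
E = 31477.84 J/m^2

31477.84


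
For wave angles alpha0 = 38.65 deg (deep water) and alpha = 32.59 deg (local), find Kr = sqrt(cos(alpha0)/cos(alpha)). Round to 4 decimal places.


Kr = sqrt(cos(alpha0) / cos(alpha))
cos(38.65) = 0.780976
cos(32.59) = 0.842546
Kr = sqrt(0.780976 / 0.842546)
Kr = sqrt(0.926923)
Kr = 0.9628

0.9628


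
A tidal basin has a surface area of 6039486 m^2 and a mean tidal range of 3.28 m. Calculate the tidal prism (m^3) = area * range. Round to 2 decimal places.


Tidal prism = Area * Tidal range
P = 6039486 * 3.28
P = 19809514.08 m^3

19809514.08


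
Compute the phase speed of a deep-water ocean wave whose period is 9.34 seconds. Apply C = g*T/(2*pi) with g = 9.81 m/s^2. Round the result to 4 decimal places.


We use the deep-water celerity formula:
C = g * T / (2 * pi)
C = 9.81 * 9.34 / (2 * 3.14159...)
C = 91.625400 / 6.283185
C = 14.5826 m/s

14.5826


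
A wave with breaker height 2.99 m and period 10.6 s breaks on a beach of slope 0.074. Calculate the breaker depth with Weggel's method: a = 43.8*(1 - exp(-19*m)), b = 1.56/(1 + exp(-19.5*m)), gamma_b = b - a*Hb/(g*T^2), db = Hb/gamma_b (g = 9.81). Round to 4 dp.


a = 43.8 * (1 - exp(-19 * m))
exp(-19 * 0.074) = exp(-1.4060) = 0.245122
a = 43.8 * (1 - 0.245122) = 33.063665
b = 1.56 / (1 + exp(-19.5 * m))
exp(-19.5 * 0.074) = exp(-1.4430) = 0.236218
b = 1.56 / (1 + 0.236218) = 1.261913
Hb / (g * T^2) = 2.99 / (9.81 * 10.6^2) = 2.99 / 1102.2516 = 0.00271263
gamma_b = b - a * Hb/(g*T^2) = 1.261913 - 33.063665 * 0.00271263 = 1.172224
db = Hb / gamma_b = 2.99 / 1.172224
db = 2.5507 m

2.5507


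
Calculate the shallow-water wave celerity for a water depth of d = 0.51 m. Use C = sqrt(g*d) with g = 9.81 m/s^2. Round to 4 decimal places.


Using the shallow-water approximation:
C = sqrt(g * d) = sqrt(9.81 * 0.51)
C = sqrt(5.0031)
C = 2.2368 m/s

2.2368


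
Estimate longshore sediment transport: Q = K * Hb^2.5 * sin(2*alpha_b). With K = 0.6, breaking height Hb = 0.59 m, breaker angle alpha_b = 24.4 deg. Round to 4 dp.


Q = K * Hb^2.5 * sin(2 * alpha_b)
Hb^2.5 = 0.59^2.5 = 0.267381
sin(2 * 24.4) = sin(48.8) = 0.752415
Q = 0.6 * 0.267381 * 0.752415
Q = 0.1207 m^3/s

0.1207


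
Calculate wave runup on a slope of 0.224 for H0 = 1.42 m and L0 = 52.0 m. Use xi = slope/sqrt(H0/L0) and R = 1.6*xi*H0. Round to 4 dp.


xi = slope / sqrt(H0/L0)
H0/L0 = 1.42/52.0 = 0.027308
sqrt(0.027308) = 0.165250
xi = 0.224 / 0.165250 = 1.355519
R = 1.6 * xi * H0 = 1.6 * 1.355519 * 1.42
R = 3.0797 m

3.0797


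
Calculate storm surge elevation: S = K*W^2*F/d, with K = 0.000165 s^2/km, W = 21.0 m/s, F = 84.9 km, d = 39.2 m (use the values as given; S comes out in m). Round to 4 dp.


S = K * W^2 * F / d
W^2 = 21.0^2 = 441.00
S = 0.000165 * 441.00 * 84.9 / 39.2
Numerator = 0.000165 * 441.00 * 84.9 = 6.177748
S = 6.177748 / 39.2 = 0.1576 m

0.1576


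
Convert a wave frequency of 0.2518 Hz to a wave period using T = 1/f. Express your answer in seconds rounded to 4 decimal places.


T = 1 / f
T = 1 / 0.2518
T = 3.9714 s

3.9714


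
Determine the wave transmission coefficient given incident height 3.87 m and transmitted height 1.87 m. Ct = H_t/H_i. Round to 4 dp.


Ct = H_t / H_i
Ct = 1.87 / 3.87
Ct = 0.4832

0.4832


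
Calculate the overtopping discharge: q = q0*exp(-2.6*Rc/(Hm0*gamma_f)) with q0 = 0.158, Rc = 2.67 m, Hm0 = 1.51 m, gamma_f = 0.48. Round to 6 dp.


q = q0 * exp(-2.6 * Rc / (Hm0 * gamma_f))
Exponent = -2.6 * 2.67 / (1.51 * 0.48)
= -2.6 * 2.67 / 0.7248
= -9.577815
exp(-9.577815) = 0.000069
q = 0.158 * 0.000069
q = 0.000011 m^3/s/m

0.000011


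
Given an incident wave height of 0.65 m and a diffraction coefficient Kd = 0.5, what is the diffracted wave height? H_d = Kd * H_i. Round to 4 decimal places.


H_d = Kd * H_i
H_d = 0.5 * 0.65
H_d = 0.3250 m

0.3250


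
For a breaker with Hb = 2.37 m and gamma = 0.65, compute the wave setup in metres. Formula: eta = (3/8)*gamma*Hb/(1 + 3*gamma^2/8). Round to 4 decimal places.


eta = (3/8) * gamma * Hb / (1 + 3*gamma^2/8)
Numerator = (3/8) * 0.65 * 2.37 = 0.577688
Denominator = 1 + 3*0.65^2/8 = 1 + 0.158438 = 1.158438
eta = 0.577688 / 1.158438
eta = 0.4987 m

0.4987


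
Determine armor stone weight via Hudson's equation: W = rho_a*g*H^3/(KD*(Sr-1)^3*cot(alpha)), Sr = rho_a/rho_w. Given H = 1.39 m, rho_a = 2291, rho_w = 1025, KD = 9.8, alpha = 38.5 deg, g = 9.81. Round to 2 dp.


Sr = rho_a / rho_w = 2291 / 1025 = 2.235122
(Sr - 1) = 1.235122
(Sr - 1)^3 = 1.884211
cot(38.5) = 1 / tan(38.5) = 1 / 0.795436 = 1.257172
Numerator = 2291 * 9.81 * 1.39^3 = 60358.5082
Denominator = 9.8 * 1.884211 * 1.257172 = 23.214022
W = 60358.5082 / 23.214022
W = 2600.09 N

2600.09


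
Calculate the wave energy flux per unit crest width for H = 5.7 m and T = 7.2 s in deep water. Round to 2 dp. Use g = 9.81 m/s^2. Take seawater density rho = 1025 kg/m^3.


P = rho * g^2 * H^2 * T / (32 * pi)
P = 1025 * 9.81^2 * 5.7^2 * 7.2 / (32 * pi)
P = 1025 * 96.2361 * 32.4900 * 7.2 / 100.53096
P = 229532.53 W/m

229532.53


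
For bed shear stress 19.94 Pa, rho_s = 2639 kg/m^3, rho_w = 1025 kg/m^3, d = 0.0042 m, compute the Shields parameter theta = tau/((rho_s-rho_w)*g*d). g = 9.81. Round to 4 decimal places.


theta = tau / ((rho_s - rho_w) * g * d)
rho_s - rho_w = 2639 - 1025 = 1614
Denominator = 1614 * 9.81 * 0.0042 = 66.500028
theta = 19.94 / 66.500028
theta = 0.2998

0.2998


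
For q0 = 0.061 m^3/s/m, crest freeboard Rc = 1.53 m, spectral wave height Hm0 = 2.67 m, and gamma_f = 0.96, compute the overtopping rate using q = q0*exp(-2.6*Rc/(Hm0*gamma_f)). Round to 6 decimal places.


q = q0 * exp(-2.6 * Rc / (Hm0 * gamma_f))
Exponent = -2.6 * 1.53 / (2.67 * 0.96)
= -2.6 * 1.53 / 2.5632
= -1.551966
exp(-1.551966) = 0.211831
q = 0.061 * 0.211831
q = 0.012922 m^3/s/m

0.012922


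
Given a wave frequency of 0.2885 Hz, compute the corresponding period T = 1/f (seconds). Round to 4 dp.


T = 1 / f
T = 1 / 0.2885
T = 3.4662 s

3.4662


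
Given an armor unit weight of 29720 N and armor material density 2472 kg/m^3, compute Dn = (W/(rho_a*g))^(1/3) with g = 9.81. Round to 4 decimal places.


V = W / (rho_a * g)
V = 29720 / (2472 * 9.81)
V = 29720 / 24250.32
V = 1.225551 m^3
Dn = V^(1/3) = 1.225551^(1/3)
Dn = 1.0701 m

1.0701


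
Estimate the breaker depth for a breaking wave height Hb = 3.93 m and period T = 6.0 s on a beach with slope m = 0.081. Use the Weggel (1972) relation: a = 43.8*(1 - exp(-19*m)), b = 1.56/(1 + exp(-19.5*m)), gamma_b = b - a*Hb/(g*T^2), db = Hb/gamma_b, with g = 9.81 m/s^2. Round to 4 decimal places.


a = 43.8 * (1 - exp(-19 * m))
exp(-19 * 0.081) = exp(-1.5390) = 0.214596
a = 43.8 * (1 - 0.214596) = 34.400713
b = 1.56 / (1 + exp(-19.5 * m))
exp(-19.5 * 0.081) = exp(-1.5795) = 0.206078
b = 1.56 / (1 + 0.206078) = 1.293449
Hb / (g * T^2) = 3.93 / (9.81 * 6.0^2) = 3.93 / 353.1600 = 0.01112810
gamma_b = b - a * Hb/(g*T^2) = 1.293449 - 34.400713 * 0.01112810 = 0.910634
db = Hb / gamma_b = 3.93 / 0.910634
db = 4.3157 m

4.3157


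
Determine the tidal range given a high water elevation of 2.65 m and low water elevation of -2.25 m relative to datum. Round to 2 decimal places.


Tidal range = High water - Low water
Tidal range = 2.65 - (-2.25)
Tidal range = 4.90 m

4.90


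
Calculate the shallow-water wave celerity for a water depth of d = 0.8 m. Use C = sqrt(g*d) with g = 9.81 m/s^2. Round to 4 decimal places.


Using the shallow-water approximation:
C = sqrt(g * d) = sqrt(9.81 * 0.8)
C = sqrt(7.8480)
C = 2.8014 m/s

2.8014


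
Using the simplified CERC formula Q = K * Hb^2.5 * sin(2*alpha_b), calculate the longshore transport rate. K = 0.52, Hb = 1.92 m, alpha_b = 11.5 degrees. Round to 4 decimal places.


Q = K * Hb^2.5 * sin(2 * alpha_b)
Hb^2.5 = 1.92^2.5 = 5.108026
sin(2 * 11.5) = sin(23.0) = 0.390731
Q = 0.52 * 5.108026 * 0.390731
Q = 1.0378 m^3/s

1.0378


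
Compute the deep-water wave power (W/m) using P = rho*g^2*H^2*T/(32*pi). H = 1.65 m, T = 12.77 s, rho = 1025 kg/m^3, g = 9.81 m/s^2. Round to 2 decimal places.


P = rho * g^2 * H^2 * T / (32 * pi)
P = 1025 * 9.81^2 * 1.65^2 * 12.77 / (32 * pi)
P = 1025 * 96.2361 * 2.7225 * 12.77 / 100.53096
P = 34113.07 W/m

34113.07


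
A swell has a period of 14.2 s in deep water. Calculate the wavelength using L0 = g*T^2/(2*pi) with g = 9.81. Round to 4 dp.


L0 = g * T^2 / (2 * pi)
L0 = 9.81 * 14.2^2 / (2 * pi)
L0 = 9.81 * 201.6400 / 6.28319
L0 = 1978.0884 / 6.28319
L0 = 314.8225 m

314.8225


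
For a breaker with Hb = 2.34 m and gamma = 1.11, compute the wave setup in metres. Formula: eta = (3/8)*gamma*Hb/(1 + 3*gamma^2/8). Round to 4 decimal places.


eta = (3/8) * gamma * Hb / (1 + 3*gamma^2/8)
Numerator = (3/8) * 1.11 * 2.34 = 0.974025
Denominator = 1 + 3*1.11^2/8 = 1 + 0.462038 = 1.462038
eta = 0.974025 / 1.462038
eta = 0.6662 m

0.6662


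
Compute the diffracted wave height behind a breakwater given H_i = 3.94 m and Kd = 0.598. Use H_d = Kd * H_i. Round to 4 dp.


H_d = Kd * H_i
H_d = 0.598 * 3.94
H_d = 2.3561 m

2.3561


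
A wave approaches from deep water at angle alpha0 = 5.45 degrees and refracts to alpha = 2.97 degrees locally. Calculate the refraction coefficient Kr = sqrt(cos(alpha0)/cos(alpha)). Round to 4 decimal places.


Kr = sqrt(cos(alpha0) / cos(alpha))
cos(5.45) = 0.995479
cos(2.97) = 0.998657
Kr = sqrt(0.995479 / 0.998657)
Kr = sqrt(0.996818)
Kr = 0.9984

0.9984


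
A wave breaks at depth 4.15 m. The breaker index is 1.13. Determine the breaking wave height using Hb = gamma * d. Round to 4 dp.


Hb = gamma * d
Hb = 1.13 * 4.15
Hb = 4.6895 m

4.6895


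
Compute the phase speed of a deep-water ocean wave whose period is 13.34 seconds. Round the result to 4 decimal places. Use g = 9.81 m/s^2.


We use the deep-water celerity formula:
C = g * T / (2 * pi)
C = 9.81 * 13.34 / (2 * 3.14159...)
C = 130.865400 / 6.283185
C = 20.8279 m/s

20.8279


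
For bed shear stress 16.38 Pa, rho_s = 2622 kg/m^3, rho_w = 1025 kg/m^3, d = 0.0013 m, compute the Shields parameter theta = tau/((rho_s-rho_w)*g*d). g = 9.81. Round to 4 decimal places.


theta = tau / ((rho_s - rho_w) * g * d)
rho_s - rho_w = 2622 - 1025 = 1597
Denominator = 1597 * 9.81 * 0.0013 = 20.366541
theta = 16.38 / 20.366541
theta = 0.8043

0.8043


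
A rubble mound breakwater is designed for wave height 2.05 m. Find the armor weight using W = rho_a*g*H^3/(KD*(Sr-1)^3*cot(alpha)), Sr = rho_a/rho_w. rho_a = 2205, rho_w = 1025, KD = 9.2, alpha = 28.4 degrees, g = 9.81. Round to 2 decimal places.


Sr = rho_a / rho_w = 2205 / 1025 = 2.151220
(Sr - 1) = 1.151220
(Sr - 1)^3 = 1.525719
cot(28.4) = 1 / tan(28.4) = 1 / 0.540698 = 1.849461
Numerator = 2205 * 9.81 * 2.05^3 = 186354.1996
Denominator = 9.2 * 1.525719 * 1.849461 = 25.960168
W = 186354.1996 / 25.960168
W = 7178.47 N

7178.47


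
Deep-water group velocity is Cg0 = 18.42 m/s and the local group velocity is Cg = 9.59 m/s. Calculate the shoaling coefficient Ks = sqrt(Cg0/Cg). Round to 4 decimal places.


Ks = sqrt(Cg0 / Cg)
Ks = sqrt(18.42 / 9.59)
Ks = sqrt(1.9208)
Ks = 1.3859

1.3859


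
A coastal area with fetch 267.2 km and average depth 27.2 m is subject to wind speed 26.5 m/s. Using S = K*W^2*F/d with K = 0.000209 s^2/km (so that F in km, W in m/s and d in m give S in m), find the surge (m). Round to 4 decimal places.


S = K * W^2 * F / d
W^2 = 26.5^2 = 702.25
S = 0.000209 * 702.25 * 267.2 / 27.2
Numerator = 0.000209 * 702.25 * 267.2 = 39.217011
S = 39.217011 / 27.2 = 1.4418 m

1.4418


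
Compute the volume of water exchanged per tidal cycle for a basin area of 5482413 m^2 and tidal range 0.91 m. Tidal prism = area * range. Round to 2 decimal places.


Tidal prism = Area * Tidal range
P = 5482413 * 0.91
P = 4988995.83 m^3

4988995.83


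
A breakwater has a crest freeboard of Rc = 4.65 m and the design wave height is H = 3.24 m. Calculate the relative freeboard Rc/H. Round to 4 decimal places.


Relative freeboard = Rc / H
= 4.65 / 3.24
= 1.4352

1.4352


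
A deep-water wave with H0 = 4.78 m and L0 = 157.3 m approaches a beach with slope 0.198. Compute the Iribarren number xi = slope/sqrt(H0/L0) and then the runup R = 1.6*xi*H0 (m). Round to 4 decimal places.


xi = slope / sqrt(H0/L0)
H0/L0 = 4.78/157.3 = 0.030388
sqrt(0.030388) = 0.174321
xi = 0.198 / 0.174321 = 1.135836
R = 1.6 * xi * H0 = 1.6 * 1.135836 * 4.78
R = 8.6869 m

8.6869


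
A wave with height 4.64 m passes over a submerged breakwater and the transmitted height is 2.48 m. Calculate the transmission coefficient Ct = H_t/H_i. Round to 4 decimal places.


Ct = H_t / H_i
Ct = 2.48 / 4.64
Ct = 0.5345

0.5345


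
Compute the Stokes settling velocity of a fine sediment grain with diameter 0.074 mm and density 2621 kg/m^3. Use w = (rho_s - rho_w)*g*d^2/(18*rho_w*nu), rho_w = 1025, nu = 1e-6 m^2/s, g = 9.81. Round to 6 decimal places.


w = (rho_s - rho_w) * g * d^2 / (18 * rho_w * nu)
d = 0.074 mm = 0.000074 m
rho_s - rho_w = 2621 - 1025 = 1596
Numerator = 1596 * 9.81 * (0.000074)^2 = 0.000085736418
Denominator = 18 * 1025 * 1e-6 = 0.018450
w = 0.004647 m/s

0.004647
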